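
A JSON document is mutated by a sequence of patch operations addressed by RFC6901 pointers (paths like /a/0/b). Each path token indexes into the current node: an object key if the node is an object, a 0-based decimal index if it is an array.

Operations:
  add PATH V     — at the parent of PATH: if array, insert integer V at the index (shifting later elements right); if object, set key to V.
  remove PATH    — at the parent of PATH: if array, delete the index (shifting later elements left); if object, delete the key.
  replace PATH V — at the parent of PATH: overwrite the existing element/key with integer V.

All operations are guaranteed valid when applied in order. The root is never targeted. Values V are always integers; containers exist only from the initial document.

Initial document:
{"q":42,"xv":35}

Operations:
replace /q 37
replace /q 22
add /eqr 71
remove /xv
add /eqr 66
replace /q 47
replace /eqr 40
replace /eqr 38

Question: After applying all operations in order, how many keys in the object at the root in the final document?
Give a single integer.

Answer: 2

Derivation:
After op 1 (replace /q 37): {"q":37,"xv":35}
After op 2 (replace /q 22): {"q":22,"xv":35}
After op 3 (add /eqr 71): {"eqr":71,"q":22,"xv":35}
After op 4 (remove /xv): {"eqr":71,"q":22}
After op 5 (add /eqr 66): {"eqr":66,"q":22}
After op 6 (replace /q 47): {"eqr":66,"q":47}
After op 7 (replace /eqr 40): {"eqr":40,"q":47}
After op 8 (replace /eqr 38): {"eqr":38,"q":47}
Size at the root: 2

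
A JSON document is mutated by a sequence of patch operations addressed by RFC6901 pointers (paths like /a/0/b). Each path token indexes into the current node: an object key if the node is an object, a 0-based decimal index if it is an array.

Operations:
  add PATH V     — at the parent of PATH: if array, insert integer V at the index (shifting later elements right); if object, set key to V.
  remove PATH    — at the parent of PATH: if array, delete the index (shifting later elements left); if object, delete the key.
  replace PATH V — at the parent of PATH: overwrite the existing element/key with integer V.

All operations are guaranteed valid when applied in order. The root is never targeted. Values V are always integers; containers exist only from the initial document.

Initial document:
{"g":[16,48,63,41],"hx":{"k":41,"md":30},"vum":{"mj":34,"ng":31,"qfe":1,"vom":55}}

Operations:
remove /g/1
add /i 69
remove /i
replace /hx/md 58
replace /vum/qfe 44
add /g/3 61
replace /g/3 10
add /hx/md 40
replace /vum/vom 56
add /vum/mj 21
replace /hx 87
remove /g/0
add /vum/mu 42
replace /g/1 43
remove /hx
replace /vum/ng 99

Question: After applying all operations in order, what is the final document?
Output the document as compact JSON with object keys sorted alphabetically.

After op 1 (remove /g/1): {"g":[16,63,41],"hx":{"k":41,"md":30},"vum":{"mj":34,"ng":31,"qfe":1,"vom":55}}
After op 2 (add /i 69): {"g":[16,63,41],"hx":{"k":41,"md":30},"i":69,"vum":{"mj":34,"ng":31,"qfe":1,"vom":55}}
After op 3 (remove /i): {"g":[16,63,41],"hx":{"k":41,"md":30},"vum":{"mj":34,"ng":31,"qfe":1,"vom":55}}
After op 4 (replace /hx/md 58): {"g":[16,63,41],"hx":{"k":41,"md":58},"vum":{"mj":34,"ng":31,"qfe":1,"vom":55}}
After op 5 (replace /vum/qfe 44): {"g":[16,63,41],"hx":{"k":41,"md":58},"vum":{"mj":34,"ng":31,"qfe":44,"vom":55}}
After op 6 (add /g/3 61): {"g":[16,63,41,61],"hx":{"k":41,"md":58},"vum":{"mj":34,"ng":31,"qfe":44,"vom":55}}
After op 7 (replace /g/3 10): {"g":[16,63,41,10],"hx":{"k":41,"md":58},"vum":{"mj":34,"ng":31,"qfe":44,"vom":55}}
After op 8 (add /hx/md 40): {"g":[16,63,41,10],"hx":{"k":41,"md":40},"vum":{"mj":34,"ng":31,"qfe":44,"vom":55}}
After op 9 (replace /vum/vom 56): {"g":[16,63,41,10],"hx":{"k":41,"md":40},"vum":{"mj":34,"ng":31,"qfe":44,"vom":56}}
After op 10 (add /vum/mj 21): {"g":[16,63,41,10],"hx":{"k":41,"md":40},"vum":{"mj":21,"ng":31,"qfe":44,"vom":56}}
After op 11 (replace /hx 87): {"g":[16,63,41,10],"hx":87,"vum":{"mj":21,"ng":31,"qfe":44,"vom":56}}
After op 12 (remove /g/0): {"g":[63,41,10],"hx":87,"vum":{"mj":21,"ng":31,"qfe":44,"vom":56}}
After op 13 (add /vum/mu 42): {"g":[63,41,10],"hx":87,"vum":{"mj":21,"mu":42,"ng":31,"qfe":44,"vom":56}}
After op 14 (replace /g/1 43): {"g":[63,43,10],"hx":87,"vum":{"mj":21,"mu":42,"ng":31,"qfe":44,"vom":56}}
After op 15 (remove /hx): {"g":[63,43,10],"vum":{"mj":21,"mu":42,"ng":31,"qfe":44,"vom":56}}
After op 16 (replace /vum/ng 99): {"g":[63,43,10],"vum":{"mj":21,"mu":42,"ng":99,"qfe":44,"vom":56}}

Answer: {"g":[63,43,10],"vum":{"mj":21,"mu":42,"ng":99,"qfe":44,"vom":56}}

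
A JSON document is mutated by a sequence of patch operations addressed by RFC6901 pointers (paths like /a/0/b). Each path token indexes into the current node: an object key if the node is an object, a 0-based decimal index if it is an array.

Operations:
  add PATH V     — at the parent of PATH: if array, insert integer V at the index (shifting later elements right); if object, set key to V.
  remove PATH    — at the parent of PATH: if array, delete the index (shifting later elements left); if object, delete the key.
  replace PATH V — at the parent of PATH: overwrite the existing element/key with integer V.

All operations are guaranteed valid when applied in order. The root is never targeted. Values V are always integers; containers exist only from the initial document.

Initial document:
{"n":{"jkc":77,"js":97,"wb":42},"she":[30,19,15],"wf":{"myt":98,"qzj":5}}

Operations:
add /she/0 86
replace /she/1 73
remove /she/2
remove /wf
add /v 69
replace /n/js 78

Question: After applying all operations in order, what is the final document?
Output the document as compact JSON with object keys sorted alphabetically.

Answer: {"n":{"jkc":77,"js":78,"wb":42},"she":[86,73,15],"v":69}

Derivation:
After op 1 (add /she/0 86): {"n":{"jkc":77,"js":97,"wb":42},"she":[86,30,19,15],"wf":{"myt":98,"qzj":5}}
After op 2 (replace /she/1 73): {"n":{"jkc":77,"js":97,"wb":42},"she":[86,73,19,15],"wf":{"myt":98,"qzj":5}}
After op 3 (remove /she/2): {"n":{"jkc":77,"js":97,"wb":42},"she":[86,73,15],"wf":{"myt":98,"qzj":5}}
After op 4 (remove /wf): {"n":{"jkc":77,"js":97,"wb":42},"she":[86,73,15]}
After op 5 (add /v 69): {"n":{"jkc":77,"js":97,"wb":42},"she":[86,73,15],"v":69}
After op 6 (replace /n/js 78): {"n":{"jkc":77,"js":78,"wb":42},"she":[86,73,15],"v":69}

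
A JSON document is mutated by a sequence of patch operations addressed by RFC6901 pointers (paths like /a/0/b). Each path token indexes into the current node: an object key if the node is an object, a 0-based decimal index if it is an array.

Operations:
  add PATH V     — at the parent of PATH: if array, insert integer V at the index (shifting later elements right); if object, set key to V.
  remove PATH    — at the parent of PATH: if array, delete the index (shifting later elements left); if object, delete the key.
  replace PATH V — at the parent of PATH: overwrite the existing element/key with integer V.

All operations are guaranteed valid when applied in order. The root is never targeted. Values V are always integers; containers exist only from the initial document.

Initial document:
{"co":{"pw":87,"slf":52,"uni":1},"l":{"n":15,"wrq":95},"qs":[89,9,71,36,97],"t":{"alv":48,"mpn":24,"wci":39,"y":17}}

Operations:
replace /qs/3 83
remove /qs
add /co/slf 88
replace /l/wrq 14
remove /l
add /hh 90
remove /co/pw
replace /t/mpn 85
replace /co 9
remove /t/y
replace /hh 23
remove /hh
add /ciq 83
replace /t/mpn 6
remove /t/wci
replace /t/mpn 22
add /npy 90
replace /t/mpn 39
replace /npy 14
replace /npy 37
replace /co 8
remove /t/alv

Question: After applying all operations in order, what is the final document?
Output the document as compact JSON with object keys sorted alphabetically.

After op 1 (replace /qs/3 83): {"co":{"pw":87,"slf":52,"uni":1},"l":{"n":15,"wrq":95},"qs":[89,9,71,83,97],"t":{"alv":48,"mpn":24,"wci":39,"y":17}}
After op 2 (remove /qs): {"co":{"pw":87,"slf":52,"uni":1},"l":{"n":15,"wrq":95},"t":{"alv":48,"mpn":24,"wci":39,"y":17}}
After op 3 (add /co/slf 88): {"co":{"pw":87,"slf":88,"uni":1},"l":{"n":15,"wrq":95},"t":{"alv":48,"mpn":24,"wci":39,"y":17}}
After op 4 (replace /l/wrq 14): {"co":{"pw":87,"slf":88,"uni":1},"l":{"n":15,"wrq":14},"t":{"alv":48,"mpn":24,"wci":39,"y":17}}
After op 5 (remove /l): {"co":{"pw":87,"slf":88,"uni":1},"t":{"alv":48,"mpn":24,"wci":39,"y":17}}
After op 6 (add /hh 90): {"co":{"pw":87,"slf":88,"uni":1},"hh":90,"t":{"alv":48,"mpn":24,"wci":39,"y":17}}
After op 7 (remove /co/pw): {"co":{"slf":88,"uni":1},"hh":90,"t":{"alv":48,"mpn":24,"wci":39,"y":17}}
After op 8 (replace /t/mpn 85): {"co":{"slf":88,"uni":1},"hh":90,"t":{"alv":48,"mpn":85,"wci":39,"y":17}}
After op 9 (replace /co 9): {"co":9,"hh":90,"t":{"alv":48,"mpn":85,"wci":39,"y":17}}
After op 10 (remove /t/y): {"co":9,"hh":90,"t":{"alv":48,"mpn":85,"wci":39}}
After op 11 (replace /hh 23): {"co":9,"hh":23,"t":{"alv":48,"mpn":85,"wci":39}}
After op 12 (remove /hh): {"co":9,"t":{"alv":48,"mpn":85,"wci":39}}
After op 13 (add /ciq 83): {"ciq":83,"co":9,"t":{"alv":48,"mpn":85,"wci":39}}
After op 14 (replace /t/mpn 6): {"ciq":83,"co":9,"t":{"alv":48,"mpn":6,"wci":39}}
After op 15 (remove /t/wci): {"ciq":83,"co":9,"t":{"alv":48,"mpn":6}}
After op 16 (replace /t/mpn 22): {"ciq":83,"co":9,"t":{"alv":48,"mpn":22}}
After op 17 (add /npy 90): {"ciq":83,"co":9,"npy":90,"t":{"alv":48,"mpn":22}}
After op 18 (replace /t/mpn 39): {"ciq":83,"co":9,"npy":90,"t":{"alv":48,"mpn":39}}
After op 19 (replace /npy 14): {"ciq":83,"co":9,"npy":14,"t":{"alv":48,"mpn":39}}
After op 20 (replace /npy 37): {"ciq":83,"co":9,"npy":37,"t":{"alv":48,"mpn":39}}
After op 21 (replace /co 8): {"ciq":83,"co":8,"npy":37,"t":{"alv":48,"mpn":39}}
After op 22 (remove /t/alv): {"ciq":83,"co":8,"npy":37,"t":{"mpn":39}}

Answer: {"ciq":83,"co":8,"npy":37,"t":{"mpn":39}}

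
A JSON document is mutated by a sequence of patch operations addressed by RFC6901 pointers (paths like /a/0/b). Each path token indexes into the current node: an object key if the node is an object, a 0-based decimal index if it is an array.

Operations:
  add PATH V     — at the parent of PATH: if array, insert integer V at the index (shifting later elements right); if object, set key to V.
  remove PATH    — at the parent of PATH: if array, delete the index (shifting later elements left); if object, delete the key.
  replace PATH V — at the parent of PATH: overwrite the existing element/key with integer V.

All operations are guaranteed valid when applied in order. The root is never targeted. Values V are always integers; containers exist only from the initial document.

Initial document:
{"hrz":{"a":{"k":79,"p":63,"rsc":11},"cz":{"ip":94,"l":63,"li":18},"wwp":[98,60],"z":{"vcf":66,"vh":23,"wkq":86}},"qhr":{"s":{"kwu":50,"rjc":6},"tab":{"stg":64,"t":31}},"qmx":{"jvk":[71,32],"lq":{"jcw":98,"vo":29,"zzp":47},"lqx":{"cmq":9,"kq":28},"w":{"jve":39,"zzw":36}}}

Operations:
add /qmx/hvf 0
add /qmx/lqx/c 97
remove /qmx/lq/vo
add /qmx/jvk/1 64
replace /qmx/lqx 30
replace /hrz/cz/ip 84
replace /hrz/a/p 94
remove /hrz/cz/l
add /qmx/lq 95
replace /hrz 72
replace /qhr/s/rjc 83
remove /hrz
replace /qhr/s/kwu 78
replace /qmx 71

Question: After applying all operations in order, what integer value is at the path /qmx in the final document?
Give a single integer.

Answer: 71

Derivation:
After op 1 (add /qmx/hvf 0): {"hrz":{"a":{"k":79,"p":63,"rsc":11},"cz":{"ip":94,"l":63,"li":18},"wwp":[98,60],"z":{"vcf":66,"vh":23,"wkq":86}},"qhr":{"s":{"kwu":50,"rjc":6},"tab":{"stg":64,"t":31}},"qmx":{"hvf":0,"jvk":[71,32],"lq":{"jcw":98,"vo":29,"zzp":47},"lqx":{"cmq":9,"kq":28},"w":{"jve":39,"zzw":36}}}
After op 2 (add /qmx/lqx/c 97): {"hrz":{"a":{"k":79,"p":63,"rsc":11},"cz":{"ip":94,"l":63,"li":18},"wwp":[98,60],"z":{"vcf":66,"vh":23,"wkq":86}},"qhr":{"s":{"kwu":50,"rjc":6},"tab":{"stg":64,"t":31}},"qmx":{"hvf":0,"jvk":[71,32],"lq":{"jcw":98,"vo":29,"zzp":47},"lqx":{"c":97,"cmq":9,"kq":28},"w":{"jve":39,"zzw":36}}}
After op 3 (remove /qmx/lq/vo): {"hrz":{"a":{"k":79,"p":63,"rsc":11},"cz":{"ip":94,"l":63,"li":18},"wwp":[98,60],"z":{"vcf":66,"vh":23,"wkq":86}},"qhr":{"s":{"kwu":50,"rjc":6},"tab":{"stg":64,"t":31}},"qmx":{"hvf":0,"jvk":[71,32],"lq":{"jcw":98,"zzp":47},"lqx":{"c":97,"cmq":9,"kq":28},"w":{"jve":39,"zzw":36}}}
After op 4 (add /qmx/jvk/1 64): {"hrz":{"a":{"k":79,"p":63,"rsc":11},"cz":{"ip":94,"l":63,"li":18},"wwp":[98,60],"z":{"vcf":66,"vh":23,"wkq":86}},"qhr":{"s":{"kwu":50,"rjc":6},"tab":{"stg":64,"t":31}},"qmx":{"hvf":0,"jvk":[71,64,32],"lq":{"jcw":98,"zzp":47},"lqx":{"c":97,"cmq":9,"kq":28},"w":{"jve":39,"zzw":36}}}
After op 5 (replace /qmx/lqx 30): {"hrz":{"a":{"k":79,"p":63,"rsc":11},"cz":{"ip":94,"l":63,"li":18},"wwp":[98,60],"z":{"vcf":66,"vh":23,"wkq":86}},"qhr":{"s":{"kwu":50,"rjc":6},"tab":{"stg":64,"t":31}},"qmx":{"hvf":0,"jvk":[71,64,32],"lq":{"jcw":98,"zzp":47},"lqx":30,"w":{"jve":39,"zzw":36}}}
After op 6 (replace /hrz/cz/ip 84): {"hrz":{"a":{"k":79,"p":63,"rsc":11},"cz":{"ip":84,"l":63,"li":18},"wwp":[98,60],"z":{"vcf":66,"vh":23,"wkq":86}},"qhr":{"s":{"kwu":50,"rjc":6},"tab":{"stg":64,"t":31}},"qmx":{"hvf":0,"jvk":[71,64,32],"lq":{"jcw":98,"zzp":47},"lqx":30,"w":{"jve":39,"zzw":36}}}
After op 7 (replace /hrz/a/p 94): {"hrz":{"a":{"k":79,"p":94,"rsc":11},"cz":{"ip":84,"l":63,"li":18},"wwp":[98,60],"z":{"vcf":66,"vh":23,"wkq":86}},"qhr":{"s":{"kwu":50,"rjc":6},"tab":{"stg":64,"t":31}},"qmx":{"hvf":0,"jvk":[71,64,32],"lq":{"jcw":98,"zzp":47},"lqx":30,"w":{"jve":39,"zzw":36}}}
After op 8 (remove /hrz/cz/l): {"hrz":{"a":{"k":79,"p":94,"rsc":11},"cz":{"ip":84,"li":18},"wwp":[98,60],"z":{"vcf":66,"vh":23,"wkq":86}},"qhr":{"s":{"kwu":50,"rjc":6},"tab":{"stg":64,"t":31}},"qmx":{"hvf":0,"jvk":[71,64,32],"lq":{"jcw":98,"zzp":47},"lqx":30,"w":{"jve":39,"zzw":36}}}
After op 9 (add /qmx/lq 95): {"hrz":{"a":{"k":79,"p":94,"rsc":11},"cz":{"ip":84,"li":18},"wwp":[98,60],"z":{"vcf":66,"vh":23,"wkq":86}},"qhr":{"s":{"kwu":50,"rjc":6},"tab":{"stg":64,"t":31}},"qmx":{"hvf":0,"jvk":[71,64,32],"lq":95,"lqx":30,"w":{"jve":39,"zzw":36}}}
After op 10 (replace /hrz 72): {"hrz":72,"qhr":{"s":{"kwu":50,"rjc":6},"tab":{"stg":64,"t":31}},"qmx":{"hvf":0,"jvk":[71,64,32],"lq":95,"lqx":30,"w":{"jve":39,"zzw":36}}}
After op 11 (replace /qhr/s/rjc 83): {"hrz":72,"qhr":{"s":{"kwu":50,"rjc":83},"tab":{"stg":64,"t":31}},"qmx":{"hvf":0,"jvk":[71,64,32],"lq":95,"lqx":30,"w":{"jve":39,"zzw":36}}}
After op 12 (remove /hrz): {"qhr":{"s":{"kwu":50,"rjc":83},"tab":{"stg":64,"t":31}},"qmx":{"hvf":0,"jvk":[71,64,32],"lq":95,"lqx":30,"w":{"jve":39,"zzw":36}}}
After op 13 (replace /qhr/s/kwu 78): {"qhr":{"s":{"kwu":78,"rjc":83},"tab":{"stg":64,"t":31}},"qmx":{"hvf":0,"jvk":[71,64,32],"lq":95,"lqx":30,"w":{"jve":39,"zzw":36}}}
After op 14 (replace /qmx 71): {"qhr":{"s":{"kwu":78,"rjc":83},"tab":{"stg":64,"t":31}},"qmx":71}
Value at /qmx: 71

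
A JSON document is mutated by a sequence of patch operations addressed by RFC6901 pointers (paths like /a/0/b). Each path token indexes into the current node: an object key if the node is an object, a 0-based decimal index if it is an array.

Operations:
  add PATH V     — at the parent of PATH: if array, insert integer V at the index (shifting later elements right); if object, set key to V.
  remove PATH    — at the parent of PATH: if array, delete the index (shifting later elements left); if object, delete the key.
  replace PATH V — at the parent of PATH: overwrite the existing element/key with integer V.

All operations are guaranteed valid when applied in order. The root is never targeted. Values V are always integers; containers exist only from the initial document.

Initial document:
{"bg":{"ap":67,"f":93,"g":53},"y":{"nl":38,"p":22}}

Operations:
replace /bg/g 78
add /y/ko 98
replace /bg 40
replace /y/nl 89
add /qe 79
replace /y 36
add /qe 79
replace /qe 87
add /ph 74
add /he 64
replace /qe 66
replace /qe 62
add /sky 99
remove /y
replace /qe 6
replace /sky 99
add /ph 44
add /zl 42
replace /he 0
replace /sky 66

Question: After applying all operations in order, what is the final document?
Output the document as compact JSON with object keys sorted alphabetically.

After op 1 (replace /bg/g 78): {"bg":{"ap":67,"f":93,"g":78},"y":{"nl":38,"p":22}}
After op 2 (add /y/ko 98): {"bg":{"ap":67,"f":93,"g":78},"y":{"ko":98,"nl":38,"p":22}}
After op 3 (replace /bg 40): {"bg":40,"y":{"ko":98,"nl":38,"p":22}}
After op 4 (replace /y/nl 89): {"bg":40,"y":{"ko":98,"nl":89,"p":22}}
After op 5 (add /qe 79): {"bg":40,"qe":79,"y":{"ko":98,"nl":89,"p":22}}
After op 6 (replace /y 36): {"bg":40,"qe":79,"y":36}
After op 7 (add /qe 79): {"bg":40,"qe":79,"y":36}
After op 8 (replace /qe 87): {"bg":40,"qe":87,"y":36}
After op 9 (add /ph 74): {"bg":40,"ph":74,"qe":87,"y":36}
After op 10 (add /he 64): {"bg":40,"he":64,"ph":74,"qe":87,"y":36}
After op 11 (replace /qe 66): {"bg":40,"he":64,"ph":74,"qe":66,"y":36}
After op 12 (replace /qe 62): {"bg":40,"he":64,"ph":74,"qe":62,"y":36}
After op 13 (add /sky 99): {"bg":40,"he":64,"ph":74,"qe":62,"sky":99,"y":36}
After op 14 (remove /y): {"bg":40,"he":64,"ph":74,"qe":62,"sky":99}
After op 15 (replace /qe 6): {"bg":40,"he":64,"ph":74,"qe":6,"sky":99}
After op 16 (replace /sky 99): {"bg":40,"he":64,"ph":74,"qe":6,"sky":99}
After op 17 (add /ph 44): {"bg":40,"he":64,"ph":44,"qe":6,"sky":99}
After op 18 (add /zl 42): {"bg":40,"he":64,"ph":44,"qe":6,"sky":99,"zl":42}
After op 19 (replace /he 0): {"bg":40,"he":0,"ph":44,"qe":6,"sky":99,"zl":42}
After op 20 (replace /sky 66): {"bg":40,"he":0,"ph":44,"qe":6,"sky":66,"zl":42}

Answer: {"bg":40,"he":0,"ph":44,"qe":6,"sky":66,"zl":42}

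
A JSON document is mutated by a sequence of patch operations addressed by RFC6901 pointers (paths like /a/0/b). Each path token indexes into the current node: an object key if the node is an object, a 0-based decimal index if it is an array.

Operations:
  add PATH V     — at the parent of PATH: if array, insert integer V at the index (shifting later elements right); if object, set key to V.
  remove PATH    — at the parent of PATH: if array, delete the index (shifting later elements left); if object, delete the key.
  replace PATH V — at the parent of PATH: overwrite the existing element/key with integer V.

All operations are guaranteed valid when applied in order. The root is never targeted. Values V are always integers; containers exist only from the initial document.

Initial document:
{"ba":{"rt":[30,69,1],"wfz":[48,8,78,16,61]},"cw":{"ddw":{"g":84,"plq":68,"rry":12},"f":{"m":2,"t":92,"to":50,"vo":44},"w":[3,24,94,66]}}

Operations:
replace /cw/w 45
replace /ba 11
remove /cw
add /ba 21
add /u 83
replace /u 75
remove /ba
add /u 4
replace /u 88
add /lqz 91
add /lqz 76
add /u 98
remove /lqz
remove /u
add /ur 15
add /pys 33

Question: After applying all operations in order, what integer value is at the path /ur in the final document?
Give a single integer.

Answer: 15

Derivation:
After op 1 (replace /cw/w 45): {"ba":{"rt":[30,69,1],"wfz":[48,8,78,16,61]},"cw":{"ddw":{"g":84,"plq":68,"rry":12},"f":{"m":2,"t":92,"to":50,"vo":44},"w":45}}
After op 2 (replace /ba 11): {"ba":11,"cw":{"ddw":{"g":84,"plq":68,"rry":12},"f":{"m":2,"t":92,"to":50,"vo":44},"w":45}}
After op 3 (remove /cw): {"ba":11}
After op 4 (add /ba 21): {"ba":21}
After op 5 (add /u 83): {"ba":21,"u":83}
After op 6 (replace /u 75): {"ba":21,"u":75}
After op 7 (remove /ba): {"u":75}
After op 8 (add /u 4): {"u":4}
After op 9 (replace /u 88): {"u":88}
After op 10 (add /lqz 91): {"lqz":91,"u":88}
After op 11 (add /lqz 76): {"lqz":76,"u":88}
After op 12 (add /u 98): {"lqz":76,"u":98}
After op 13 (remove /lqz): {"u":98}
After op 14 (remove /u): {}
After op 15 (add /ur 15): {"ur":15}
After op 16 (add /pys 33): {"pys":33,"ur":15}
Value at /ur: 15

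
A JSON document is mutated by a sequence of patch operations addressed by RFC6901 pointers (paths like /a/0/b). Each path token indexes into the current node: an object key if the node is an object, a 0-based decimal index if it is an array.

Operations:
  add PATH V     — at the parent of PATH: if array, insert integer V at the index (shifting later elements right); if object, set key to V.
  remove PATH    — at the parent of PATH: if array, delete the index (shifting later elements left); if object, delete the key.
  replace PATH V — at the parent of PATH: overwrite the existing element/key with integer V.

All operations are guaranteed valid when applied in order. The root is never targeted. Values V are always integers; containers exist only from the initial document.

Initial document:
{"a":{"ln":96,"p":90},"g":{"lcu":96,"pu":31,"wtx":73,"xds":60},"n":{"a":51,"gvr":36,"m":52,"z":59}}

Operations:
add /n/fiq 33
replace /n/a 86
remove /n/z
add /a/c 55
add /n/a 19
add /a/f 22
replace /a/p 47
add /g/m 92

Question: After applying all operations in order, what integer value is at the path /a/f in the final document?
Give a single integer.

Answer: 22

Derivation:
After op 1 (add /n/fiq 33): {"a":{"ln":96,"p":90},"g":{"lcu":96,"pu":31,"wtx":73,"xds":60},"n":{"a":51,"fiq":33,"gvr":36,"m":52,"z":59}}
After op 2 (replace /n/a 86): {"a":{"ln":96,"p":90},"g":{"lcu":96,"pu":31,"wtx":73,"xds":60},"n":{"a":86,"fiq":33,"gvr":36,"m":52,"z":59}}
After op 3 (remove /n/z): {"a":{"ln":96,"p":90},"g":{"lcu":96,"pu":31,"wtx":73,"xds":60},"n":{"a":86,"fiq":33,"gvr":36,"m":52}}
After op 4 (add /a/c 55): {"a":{"c":55,"ln":96,"p":90},"g":{"lcu":96,"pu":31,"wtx":73,"xds":60},"n":{"a":86,"fiq":33,"gvr":36,"m":52}}
After op 5 (add /n/a 19): {"a":{"c":55,"ln":96,"p":90},"g":{"lcu":96,"pu":31,"wtx":73,"xds":60},"n":{"a":19,"fiq":33,"gvr":36,"m":52}}
After op 6 (add /a/f 22): {"a":{"c":55,"f":22,"ln":96,"p":90},"g":{"lcu":96,"pu":31,"wtx":73,"xds":60},"n":{"a":19,"fiq":33,"gvr":36,"m":52}}
After op 7 (replace /a/p 47): {"a":{"c":55,"f":22,"ln":96,"p":47},"g":{"lcu":96,"pu":31,"wtx":73,"xds":60},"n":{"a":19,"fiq":33,"gvr":36,"m":52}}
After op 8 (add /g/m 92): {"a":{"c":55,"f":22,"ln":96,"p":47},"g":{"lcu":96,"m":92,"pu":31,"wtx":73,"xds":60},"n":{"a":19,"fiq":33,"gvr":36,"m":52}}
Value at /a/f: 22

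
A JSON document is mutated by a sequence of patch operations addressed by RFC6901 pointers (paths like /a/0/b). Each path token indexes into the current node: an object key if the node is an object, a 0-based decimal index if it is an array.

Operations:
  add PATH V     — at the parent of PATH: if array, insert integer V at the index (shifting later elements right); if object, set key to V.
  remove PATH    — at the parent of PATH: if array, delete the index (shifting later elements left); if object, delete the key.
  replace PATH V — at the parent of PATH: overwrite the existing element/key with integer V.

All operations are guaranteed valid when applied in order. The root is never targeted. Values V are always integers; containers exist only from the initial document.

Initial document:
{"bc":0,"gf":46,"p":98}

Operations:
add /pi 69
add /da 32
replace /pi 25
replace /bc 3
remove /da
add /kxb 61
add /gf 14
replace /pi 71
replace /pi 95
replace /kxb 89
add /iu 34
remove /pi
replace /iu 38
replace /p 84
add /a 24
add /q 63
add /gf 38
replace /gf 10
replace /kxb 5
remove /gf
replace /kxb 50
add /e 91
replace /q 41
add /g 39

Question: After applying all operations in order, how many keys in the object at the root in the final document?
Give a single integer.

After op 1 (add /pi 69): {"bc":0,"gf":46,"p":98,"pi":69}
After op 2 (add /da 32): {"bc":0,"da":32,"gf":46,"p":98,"pi":69}
After op 3 (replace /pi 25): {"bc":0,"da":32,"gf":46,"p":98,"pi":25}
After op 4 (replace /bc 3): {"bc":3,"da":32,"gf":46,"p":98,"pi":25}
After op 5 (remove /da): {"bc":3,"gf":46,"p":98,"pi":25}
After op 6 (add /kxb 61): {"bc":3,"gf":46,"kxb":61,"p":98,"pi":25}
After op 7 (add /gf 14): {"bc":3,"gf":14,"kxb":61,"p":98,"pi":25}
After op 8 (replace /pi 71): {"bc":3,"gf":14,"kxb":61,"p":98,"pi":71}
After op 9 (replace /pi 95): {"bc":3,"gf":14,"kxb":61,"p":98,"pi":95}
After op 10 (replace /kxb 89): {"bc":3,"gf":14,"kxb":89,"p":98,"pi":95}
After op 11 (add /iu 34): {"bc":3,"gf":14,"iu":34,"kxb":89,"p":98,"pi":95}
After op 12 (remove /pi): {"bc":3,"gf":14,"iu":34,"kxb":89,"p":98}
After op 13 (replace /iu 38): {"bc":3,"gf":14,"iu":38,"kxb":89,"p":98}
After op 14 (replace /p 84): {"bc":3,"gf":14,"iu":38,"kxb":89,"p":84}
After op 15 (add /a 24): {"a":24,"bc":3,"gf":14,"iu":38,"kxb":89,"p":84}
After op 16 (add /q 63): {"a":24,"bc":3,"gf":14,"iu":38,"kxb":89,"p":84,"q":63}
After op 17 (add /gf 38): {"a":24,"bc":3,"gf":38,"iu":38,"kxb":89,"p":84,"q":63}
After op 18 (replace /gf 10): {"a":24,"bc":3,"gf":10,"iu":38,"kxb":89,"p":84,"q":63}
After op 19 (replace /kxb 5): {"a":24,"bc":3,"gf":10,"iu":38,"kxb":5,"p":84,"q":63}
After op 20 (remove /gf): {"a":24,"bc":3,"iu":38,"kxb":5,"p":84,"q":63}
After op 21 (replace /kxb 50): {"a":24,"bc":3,"iu":38,"kxb":50,"p":84,"q":63}
After op 22 (add /e 91): {"a":24,"bc":3,"e":91,"iu":38,"kxb":50,"p":84,"q":63}
After op 23 (replace /q 41): {"a":24,"bc":3,"e":91,"iu":38,"kxb":50,"p":84,"q":41}
After op 24 (add /g 39): {"a":24,"bc":3,"e":91,"g":39,"iu":38,"kxb":50,"p":84,"q":41}
Size at the root: 8

Answer: 8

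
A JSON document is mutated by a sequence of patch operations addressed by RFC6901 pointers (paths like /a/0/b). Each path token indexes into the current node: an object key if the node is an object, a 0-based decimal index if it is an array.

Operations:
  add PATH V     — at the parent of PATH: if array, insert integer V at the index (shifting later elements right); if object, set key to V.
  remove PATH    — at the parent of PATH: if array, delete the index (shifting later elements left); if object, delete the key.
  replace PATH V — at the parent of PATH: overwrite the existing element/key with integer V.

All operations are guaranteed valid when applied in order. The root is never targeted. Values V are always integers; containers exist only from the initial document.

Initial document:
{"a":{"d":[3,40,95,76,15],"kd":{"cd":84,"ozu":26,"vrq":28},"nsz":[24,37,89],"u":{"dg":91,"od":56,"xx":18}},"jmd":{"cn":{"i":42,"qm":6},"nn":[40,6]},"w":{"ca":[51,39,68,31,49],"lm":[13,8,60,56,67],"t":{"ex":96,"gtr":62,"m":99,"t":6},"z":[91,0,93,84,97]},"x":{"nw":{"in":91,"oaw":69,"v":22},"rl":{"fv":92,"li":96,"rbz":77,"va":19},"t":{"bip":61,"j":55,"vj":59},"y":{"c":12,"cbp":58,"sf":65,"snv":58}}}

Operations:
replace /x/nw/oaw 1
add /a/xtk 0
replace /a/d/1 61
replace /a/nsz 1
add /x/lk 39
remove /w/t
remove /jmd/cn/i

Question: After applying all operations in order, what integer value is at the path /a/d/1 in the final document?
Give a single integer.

Answer: 61

Derivation:
After op 1 (replace /x/nw/oaw 1): {"a":{"d":[3,40,95,76,15],"kd":{"cd":84,"ozu":26,"vrq":28},"nsz":[24,37,89],"u":{"dg":91,"od":56,"xx":18}},"jmd":{"cn":{"i":42,"qm":6},"nn":[40,6]},"w":{"ca":[51,39,68,31,49],"lm":[13,8,60,56,67],"t":{"ex":96,"gtr":62,"m":99,"t":6},"z":[91,0,93,84,97]},"x":{"nw":{"in":91,"oaw":1,"v":22},"rl":{"fv":92,"li":96,"rbz":77,"va":19},"t":{"bip":61,"j":55,"vj":59},"y":{"c":12,"cbp":58,"sf":65,"snv":58}}}
After op 2 (add /a/xtk 0): {"a":{"d":[3,40,95,76,15],"kd":{"cd":84,"ozu":26,"vrq":28},"nsz":[24,37,89],"u":{"dg":91,"od":56,"xx":18},"xtk":0},"jmd":{"cn":{"i":42,"qm":6},"nn":[40,6]},"w":{"ca":[51,39,68,31,49],"lm":[13,8,60,56,67],"t":{"ex":96,"gtr":62,"m":99,"t":6},"z":[91,0,93,84,97]},"x":{"nw":{"in":91,"oaw":1,"v":22},"rl":{"fv":92,"li":96,"rbz":77,"va":19},"t":{"bip":61,"j":55,"vj":59},"y":{"c":12,"cbp":58,"sf":65,"snv":58}}}
After op 3 (replace /a/d/1 61): {"a":{"d":[3,61,95,76,15],"kd":{"cd":84,"ozu":26,"vrq":28},"nsz":[24,37,89],"u":{"dg":91,"od":56,"xx":18},"xtk":0},"jmd":{"cn":{"i":42,"qm":6},"nn":[40,6]},"w":{"ca":[51,39,68,31,49],"lm":[13,8,60,56,67],"t":{"ex":96,"gtr":62,"m":99,"t":6},"z":[91,0,93,84,97]},"x":{"nw":{"in":91,"oaw":1,"v":22},"rl":{"fv":92,"li":96,"rbz":77,"va":19},"t":{"bip":61,"j":55,"vj":59},"y":{"c":12,"cbp":58,"sf":65,"snv":58}}}
After op 4 (replace /a/nsz 1): {"a":{"d":[3,61,95,76,15],"kd":{"cd":84,"ozu":26,"vrq":28},"nsz":1,"u":{"dg":91,"od":56,"xx":18},"xtk":0},"jmd":{"cn":{"i":42,"qm":6},"nn":[40,6]},"w":{"ca":[51,39,68,31,49],"lm":[13,8,60,56,67],"t":{"ex":96,"gtr":62,"m":99,"t":6},"z":[91,0,93,84,97]},"x":{"nw":{"in":91,"oaw":1,"v":22},"rl":{"fv":92,"li":96,"rbz":77,"va":19},"t":{"bip":61,"j":55,"vj":59},"y":{"c":12,"cbp":58,"sf":65,"snv":58}}}
After op 5 (add /x/lk 39): {"a":{"d":[3,61,95,76,15],"kd":{"cd":84,"ozu":26,"vrq":28},"nsz":1,"u":{"dg":91,"od":56,"xx":18},"xtk":0},"jmd":{"cn":{"i":42,"qm":6},"nn":[40,6]},"w":{"ca":[51,39,68,31,49],"lm":[13,8,60,56,67],"t":{"ex":96,"gtr":62,"m":99,"t":6},"z":[91,0,93,84,97]},"x":{"lk":39,"nw":{"in":91,"oaw":1,"v":22},"rl":{"fv":92,"li":96,"rbz":77,"va":19},"t":{"bip":61,"j":55,"vj":59},"y":{"c":12,"cbp":58,"sf":65,"snv":58}}}
After op 6 (remove /w/t): {"a":{"d":[3,61,95,76,15],"kd":{"cd":84,"ozu":26,"vrq":28},"nsz":1,"u":{"dg":91,"od":56,"xx":18},"xtk":0},"jmd":{"cn":{"i":42,"qm":6},"nn":[40,6]},"w":{"ca":[51,39,68,31,49],"lm":[13,8,60,56,67],"z":[91,0,93,84,97]},"x":{"lk":39,"nw":{"in":91,"oaw":1,"v":22},"rl":{"fv":92,"li":96,"rbz":77,"va":19},"t":{"bip":61,"j":55,"vj":59},"y":{"c":12,"cbp":58,"sf":65,"snv":58}}}
After op 7 (remove /jmd/cn/i): {"a":{"d":[3,61,95,76,15],"kd":{"cd":84,"ozu":26,"vrq":28},"nsz":1,"u":{"dg":91,"od":56,"xx":18},"xtk":0},"jmd":{"cn":{"qm":6},"nn":[40,6]},"w":{"ca":[51,39,68,31,49],"lm":[13,8,60,56,67],"z":[91,0,93,84,97]},"x":{"lk":39,"nw":{"in":91,"oaw":1,"v":22},"rl":{"fv":92,"li":96,"rbz":77,"va":19},"t":{"bip":61,"j":55,"vj":59},"y":{"c":12,"cbp":58,"sf":65,"snv":58}}}
Value at /a/d/1: 61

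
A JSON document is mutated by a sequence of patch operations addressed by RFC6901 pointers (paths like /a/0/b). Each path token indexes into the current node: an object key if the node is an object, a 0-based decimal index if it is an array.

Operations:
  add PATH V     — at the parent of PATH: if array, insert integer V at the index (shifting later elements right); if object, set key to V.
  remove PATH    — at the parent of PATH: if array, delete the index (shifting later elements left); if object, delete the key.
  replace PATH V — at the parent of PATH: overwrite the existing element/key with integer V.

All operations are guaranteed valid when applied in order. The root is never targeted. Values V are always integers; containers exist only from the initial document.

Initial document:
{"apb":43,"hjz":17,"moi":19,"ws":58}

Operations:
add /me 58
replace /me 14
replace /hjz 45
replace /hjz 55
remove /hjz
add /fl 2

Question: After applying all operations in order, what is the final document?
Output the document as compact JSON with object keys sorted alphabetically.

Answer: {"apb":43,"fl":2,"me":14,"moi":19,"ws":58}

Derivation:
After op 1 (add /me 58): {"apb":43,"hjz":17,"me":58,"moi":19,"ws":58}
After op 2 (replace /me 14): {"apb":43,"hjz":17,"me":14,"moi":19,"ws":58}
After op 3 (replace /hjz 45): {"apb":43,"hjz":45,"me":14,"moi":19,"ws":58}
After op 4 (replace /hjz 55): {"apb":43,"hjz":55,"me":14,"moi":19,"ws":58}
After op 5 (remove /hjz): {"apb":43,"me":14,"moi":19,"ws":58}
After op 6 (add /fl 2): {"apb":43,"fl":2,"me":14,"moi":19,"ws":58}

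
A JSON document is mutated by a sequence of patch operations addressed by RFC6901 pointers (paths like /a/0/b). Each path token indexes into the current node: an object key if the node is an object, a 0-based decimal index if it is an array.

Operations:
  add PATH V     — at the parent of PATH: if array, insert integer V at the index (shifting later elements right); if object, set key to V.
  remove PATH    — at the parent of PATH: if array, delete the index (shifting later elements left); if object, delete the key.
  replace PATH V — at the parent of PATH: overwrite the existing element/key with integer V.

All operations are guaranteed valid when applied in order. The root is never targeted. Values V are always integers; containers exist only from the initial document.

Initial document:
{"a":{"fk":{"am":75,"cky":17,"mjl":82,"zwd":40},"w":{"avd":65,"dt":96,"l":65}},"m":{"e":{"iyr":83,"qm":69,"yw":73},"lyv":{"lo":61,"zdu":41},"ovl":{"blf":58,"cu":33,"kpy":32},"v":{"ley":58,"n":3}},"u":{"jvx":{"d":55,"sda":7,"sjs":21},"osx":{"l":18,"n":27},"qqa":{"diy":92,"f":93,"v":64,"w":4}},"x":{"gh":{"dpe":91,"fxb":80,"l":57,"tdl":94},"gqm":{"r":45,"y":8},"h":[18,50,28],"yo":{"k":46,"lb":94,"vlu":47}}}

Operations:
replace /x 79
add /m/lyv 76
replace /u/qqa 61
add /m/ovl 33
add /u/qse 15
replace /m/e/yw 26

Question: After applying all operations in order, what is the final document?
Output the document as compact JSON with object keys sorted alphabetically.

After op 1 (replace /x 79): {"a":{"fk":{"am":75,"cky":17,"mjl":82,"zwd":40},"w":{"avd":65,"dt":96,"l":65}},"m":{"e":{"iyr":83,"qm":69,"yw":73},"lyv":{"lo":61,"zdu":41},"ovl":{"blf":58,"cu":33,"kpy":32},"v":{"ley":58,"n":3}},"u":{"jvx":{"d":55,"sda":7,"sjs":21},"osx":{"l":18,"n":27},"qqa":{"diy":92,"f":93,"v":64,"w":4}},"x":79}
After op 2 (add /m/lyv 76): {"a":{"fk":{"am":75,"cky":17,"mjl":82,"zwd":40},"w":{"avd":65,"dt":96,"l":65}},"m":{"e":{"iyr":83,"qm":69,"yw":73},"lyv":76,"ovl":{"blf":58,"cu":33,"kpy":32},"v":{"ley":58,"n":3}},"u":{"jvx":{"d":55,"sda":7,"sjs":21},"osx":{"l":18,"n":27},"qqa":{"diy":92,"f":93,"v":64,"w":4}},"x":79}
After op 3 (replace /u/qqa 61): {"a":{"fk":{"am":75,"cky":17,"mjl":82,"zwd":40},"w":{"avd":65,"dt":96,"l":65}},"m":{"e":{"iyr":83,"qm":69,"yw":73},"lyv":76,"ovl":{"blf":58,"cu":33,"kpy":32},"v":{"ley":58,"n":3}},"u":{"jvx":{"d":55,"sda":7,"sjs":21},"osx":{"l":18,"n":27},"qqa":61},"x":79}
After op 4 (add /m/ovl 33): {"a":{"fk":{"am":75,"cky":17,"mjl":82,"zwd":40},"w":{"avd":65,"dt":96,"l":65}},"m":{"e":{"iyr":83,"qm":69,"yw":73},"lyv":76,"ovl":33,"v":{"ley":58,"n":3}},"u":{"jvx":{"d":55,"sda":7,"sjs":21},"osx":{"l":18,"n":27},"qqa":61},"x":79}
After op 5 (add /u/qse 15): {"a":{"fk":{"am":75,"cky":17,"mjl":82,"zwd":40},"w":{"avd":65,"dt":96,"l":65}},"m":{"e":{"iyr":83,"qm":69,"yw":73},"lyv":76,"ovl":33,"v":{"ley":58,"n":3}},"u":{"jvx":{"d":55,"sda":7,"sjs":21},"osx":{"l":18,"n":27},"qqa":61,"qse":15},"x":79}
After op 6 (replace /m/e/yw 26): {"a":{"fk":{"am":75,"cky":17,"mjl":82,"zwd":40},"w":{"avd":65,"dt":96,"l":65}},"m":{"e":{"iyr":83,"qm":69,"yw":26},"lyv":76,"ovl":33,"v":{"ley":58,"n":3}},"u":{"jvx":{"d":55,"sda":7,"sjs":21},"osx":{"l":18,"n":27},"qqa":61,"qse":15},"x":79}

Answer: {"a":{"fk":{"am":75,"cky":17,"mjl":82,"zwd":40},"w":{"avd":65,"dt":96,"l":65}},"m":{"e":{"iyr":83,"qm":69,"yw":26},"lyv":76,"ovl":33,"v":{"ley":58,"n":3}},"u":{"jvx":{"d":55,"sda":7,"sjs":21},"osx":{"l":18,"n":27},"qqa":61,"qse":15},"x":79}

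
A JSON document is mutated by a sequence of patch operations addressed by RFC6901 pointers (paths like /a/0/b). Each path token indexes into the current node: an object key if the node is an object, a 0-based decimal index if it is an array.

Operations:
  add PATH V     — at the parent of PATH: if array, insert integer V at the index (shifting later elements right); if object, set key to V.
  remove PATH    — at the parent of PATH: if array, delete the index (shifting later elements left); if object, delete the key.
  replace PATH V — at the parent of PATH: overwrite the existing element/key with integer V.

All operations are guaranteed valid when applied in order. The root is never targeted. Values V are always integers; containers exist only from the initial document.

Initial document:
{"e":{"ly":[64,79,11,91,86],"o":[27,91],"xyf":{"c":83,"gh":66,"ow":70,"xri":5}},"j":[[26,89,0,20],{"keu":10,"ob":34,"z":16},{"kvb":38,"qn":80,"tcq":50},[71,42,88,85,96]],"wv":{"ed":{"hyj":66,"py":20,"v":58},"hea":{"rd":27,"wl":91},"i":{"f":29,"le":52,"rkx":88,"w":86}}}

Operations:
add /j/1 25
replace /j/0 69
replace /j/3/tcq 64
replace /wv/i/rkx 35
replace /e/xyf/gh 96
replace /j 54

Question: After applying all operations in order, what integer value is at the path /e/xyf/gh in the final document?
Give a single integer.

Answer: 96

Derivation:
After op 1 (add /j/1 25): {"e":{"ly":[64,79,11,91,86],"o":[27,91],"xyf":{"c":83,"gh":66,"ow":70,"xri":5}},"j":[[26,89,0,20],25,{"keu":10,"ob":34,"z":16},{"kvb":38,"qn":80,"tcq":50},[71,42,88,85,96]],"wv":{"ed":{"hyj":66,"py":20,"v":58},"hea":{"rd":27,"wl":91},"i":{"f":29,"le":52,"rkx":88,"w":86}}}
After op 2 (replace /j/0 69): {"e":{"ly":[64,79,11,91,86],"o":[27,91],"xyf":{"c":83,"gh":66,"ow":70,"xri":5}},"j":[69,25,{"keu":10,"ob":34,"z":16},{"kvb":38,"qn":80,"tcq":50},[71,42,88,85,96]],"wv":{"ed":{"hyj":66,"py":20,"v":58},"hea":{"rd":27,"wl":91},"i":{"f":29,"le":52,"rkx":88,"w":86}}}
After op 3 (replace /j/3/tcq 64): {"e":{"ly":[64,79,11,91,86],"o":[27,91],"xyf":{"c":83,"gh":66,"ow":70,"xri":5}},"j":[69,25,{"keu":10,"ob":34,"z":16},{"kvb":38,"qn":80,"tcq":64},[71,42,88,85,96]],"wv":{"ed":{"hyj":66,"py":20,"v":58},"hea":{"rd":27,"wl":91},"i":{"f":29,"le":52,"rkx":88,"w":86}}}
After op 4 (replace /wv/i/rkx 35): {"e":{"ly":[64,79,11,91,86],"o":[27,91],"xyf":{"c":83,"gh":66,"ow":70,"xri":5}},"j":[69,25,{"keu":10,"ob":34,"z":16},{"kvb":38,"qn":80,"tcq":64},[71,42,88,85,96]],"wv":{"ed":{"hyj":66,"py":20,"v":58},"hea":{"rd":27,"wl":91},"i":{"f":29,"le":52,"rkx":35,"w":86}}}
After op 5 (replace /e/xyf/gh 96): {"e":{"ly":[64,79,11,91,86],"o":[27,91],"xyf":{"c":83,"gh":96,"ow":70,"xri":5}},"j":[69,25,{"keu":10,"ob":34,"z":16},{"kvb":38,"qn":80,"tcq":64},[71,42,88,85,96]],"wv":{"ed":{"hyj":66,"py":20,"v":58},"hea":{"rd":27,"wl":91},"i":{"f":29,"le":52,"rkx":35,"w":86}}}
After op 6 (replace /j 54): {"e":{"ly":[64,79,11,91,86],"o":[27,91],"xyf":{"c":83,"gh":96,"ow":70,"xri":5}},"j":54,"wv":{"ed":{"hyj":66,"py":20,"v":58},"hea":{"rd":27,"wl":91},"i":{"f":29,"le":52,"rkx":35,"w":86}}}
Value at /e/xyf/gh: 96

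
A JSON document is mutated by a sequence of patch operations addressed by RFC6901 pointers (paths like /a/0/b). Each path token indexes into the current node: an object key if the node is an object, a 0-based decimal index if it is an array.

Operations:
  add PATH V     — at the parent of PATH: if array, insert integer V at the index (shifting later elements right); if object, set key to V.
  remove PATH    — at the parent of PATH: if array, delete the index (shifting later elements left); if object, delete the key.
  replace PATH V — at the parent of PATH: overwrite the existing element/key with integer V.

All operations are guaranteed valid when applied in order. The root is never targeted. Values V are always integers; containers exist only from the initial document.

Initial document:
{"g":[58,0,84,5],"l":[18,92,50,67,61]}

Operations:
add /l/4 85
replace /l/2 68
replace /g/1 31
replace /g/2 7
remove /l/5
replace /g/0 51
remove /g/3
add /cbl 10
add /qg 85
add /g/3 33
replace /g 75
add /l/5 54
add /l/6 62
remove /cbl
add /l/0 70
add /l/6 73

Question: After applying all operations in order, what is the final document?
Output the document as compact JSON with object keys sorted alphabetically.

Answer: {"g":75,"l":[70,18,92,68,67,85,73,54,62],"qg":85}

Derivation:
After op 1 (add /l/4 85): {"g":[58,0,84,5],"l":[18,92,50,67,85,61]}
After op 2 (replace /l/2 68): {"g":[58,0,84,5],"l":[18,92,68,67,85,61]}
After op 3 (replace /g/1 31): {"g":[58,31,84,5],"l":[18,92,68,67,85,61]}
After op 4 (replace /g/2 7): {"g":[58,31,7,5],"l":[18,92,68,67,85,61]}
After op 5 (remove /l/5): {"g":[58,31,7,5],"l":[18,92,68,67,85]}
After op 6 (replace /g/0 51): {"g":[51,31,7,5],"l":[18,92,68,67,85]}
After op 7 (remove /g/3): {"g":[51,31,7],"l":[18,92,68,67,85]}
After op 8 (add /cbl 10): {"cbl":10,"g":[51,31,7],"l":[18,92,68,67,85]}
After op 9 (add /qg 85): {"cbl":10,"g":[51,31,7],"l":[18,92,68,67,85],"qg":85}
After op 10 (add /g/3 33): {"cbl":10,"g":[51,31,7,33],"l":[18,92,68,67,85],"qg":85}
After op 11 (replace /g 75): {"cbl":10,"g":75,"l":[18,92,68,67,85],"qg":85}
After op 12 (add /l/5 54): {"cbl":10,"g":75,"l":[18,92,68,67,85,54],"qg":85}
After op 13 (add /l/6 62): {"cbl":10,"g":75,"l":[18,92,68,67,85,54,62],"qg":85}
After op 14 (remove /cbl): {"g":75,"l":[18,92,68,67,85,54,62],"qg":85}
After op 15 (add /l/0 70): {"g":75,"l":[70,18,92,68,67,85,54,62],"qg":85}
After op 16 (add /l/6 73): {"g":75,"l":[70,18,92,68,67,85,73,54,62],"qg":85}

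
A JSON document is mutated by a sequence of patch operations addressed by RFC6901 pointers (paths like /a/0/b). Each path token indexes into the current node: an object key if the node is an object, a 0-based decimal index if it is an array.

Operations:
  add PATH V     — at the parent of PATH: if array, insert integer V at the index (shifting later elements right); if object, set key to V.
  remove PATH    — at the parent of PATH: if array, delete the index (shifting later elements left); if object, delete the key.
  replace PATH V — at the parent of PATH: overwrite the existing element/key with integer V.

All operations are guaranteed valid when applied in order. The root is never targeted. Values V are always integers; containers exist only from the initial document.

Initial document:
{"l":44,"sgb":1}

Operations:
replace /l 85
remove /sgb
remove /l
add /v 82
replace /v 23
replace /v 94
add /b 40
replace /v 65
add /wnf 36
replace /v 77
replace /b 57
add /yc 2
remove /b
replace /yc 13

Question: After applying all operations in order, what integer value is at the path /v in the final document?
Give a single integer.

After op 1 (replace /l 85): {"l":85,"sgb":1}
After op 2 (remove /sgb): {"l":85}
After op 3 (remove /l): {}
After op 4 (add /v 82): {"v":82}
After op 5 (replace /v 23): {"v":23}
After op 6 (replace /v 94): {"v":94}
After op 7 (add /b 40): {"b":40,"v":94}
After op 8 (replace /v 65): {"b":40,"v":65}
After op 9 (add /wnf 36): {"b":40,"v":65,"wnf":36}
After op 10 (replace /v 77): {"b":40,"v":77,"wnf":36}
After op 11 (replace /b 57): {"b":57,"v":77,"wnf":36}
After op 12 (add /yc 2): {"b":57,"v":77,"wnf":36,"yc":2}
After op 13 (remove /b): {"v":77,"wnf":36,"yc":2}
After op 14 (replace /yc 13): {"v":77,"wnf":36,"yc":13}
Value at /v: 77

Answer: 77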